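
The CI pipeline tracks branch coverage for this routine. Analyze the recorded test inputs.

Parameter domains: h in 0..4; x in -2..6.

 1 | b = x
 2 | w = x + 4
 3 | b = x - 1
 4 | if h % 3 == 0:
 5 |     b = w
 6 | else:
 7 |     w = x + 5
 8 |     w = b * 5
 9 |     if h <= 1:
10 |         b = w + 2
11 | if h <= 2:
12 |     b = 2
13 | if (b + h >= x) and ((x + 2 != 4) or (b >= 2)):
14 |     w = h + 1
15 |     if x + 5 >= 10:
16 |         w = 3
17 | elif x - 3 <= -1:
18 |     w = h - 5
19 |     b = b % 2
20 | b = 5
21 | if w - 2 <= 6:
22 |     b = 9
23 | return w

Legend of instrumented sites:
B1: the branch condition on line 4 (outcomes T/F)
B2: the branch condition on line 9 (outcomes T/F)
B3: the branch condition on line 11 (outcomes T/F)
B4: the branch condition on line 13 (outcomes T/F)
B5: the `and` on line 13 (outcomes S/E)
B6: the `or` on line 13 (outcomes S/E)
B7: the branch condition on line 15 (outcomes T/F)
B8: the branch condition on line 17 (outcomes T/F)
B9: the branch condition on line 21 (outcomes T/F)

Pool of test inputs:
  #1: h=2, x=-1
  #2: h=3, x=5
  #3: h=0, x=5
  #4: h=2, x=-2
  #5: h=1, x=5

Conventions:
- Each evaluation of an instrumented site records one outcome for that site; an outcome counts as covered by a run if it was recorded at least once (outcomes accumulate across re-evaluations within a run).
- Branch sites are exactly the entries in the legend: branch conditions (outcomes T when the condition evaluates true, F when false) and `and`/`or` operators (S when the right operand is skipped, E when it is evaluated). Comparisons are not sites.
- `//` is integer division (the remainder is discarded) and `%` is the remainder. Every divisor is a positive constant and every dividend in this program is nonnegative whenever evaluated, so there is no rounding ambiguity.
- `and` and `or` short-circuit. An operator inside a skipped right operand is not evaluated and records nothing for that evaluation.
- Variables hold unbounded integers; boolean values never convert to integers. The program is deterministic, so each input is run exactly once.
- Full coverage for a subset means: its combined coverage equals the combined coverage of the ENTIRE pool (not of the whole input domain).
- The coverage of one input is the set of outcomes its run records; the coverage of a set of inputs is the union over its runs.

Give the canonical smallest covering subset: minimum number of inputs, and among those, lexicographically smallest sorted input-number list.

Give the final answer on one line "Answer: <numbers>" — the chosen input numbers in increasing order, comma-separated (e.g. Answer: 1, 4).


input #1 (h=2, x=-1): events B1->F, B2->F, B3->T, B5->E, B6->S, B4->T, B7->F, B9->T; covers B1=F, B2=F, B3=T, B4=T, B5=E, B6=S, B7=F, B9=T
input #2 (h=3, x=5): events B1->T, B3->F, B5->E, B6->S, B4->T, B7->T, B9->T; covers B1=T, B3=F, B4=T, B5=E, B6=S, B7=T, B9=T
input #3 (h=0, x=5): events B1->T, B3->T, B5->S, B4->F, B8->F, B9->F; covers B1=T, B3=T, B4=F, B5=S, B8=F, B9=F
input #4 (h=2, x=-2): events B1->F, B2->F, B3->T, B5->E, B6->S, B4->T, B7->F, B9->T; covers B1=F, B2=F, B3=T, B4=T, B5=E, B6=S, B7=F, B9=T
input #5 (h=1, x=5): events B1->F, B2->T, B3->T, B5->S, B4->F, B8->F, B9->F; covers B1=F, B2=T, B3=T, B4=F, B5=S, B8=F, B9=F
the full pool covers 16 outcomes: B1=T, B1=F, B2=T, B2=F, B3=T, B3=F, B4=T, B4=F, B5=S, B5=E, B6=S, B7=T, B7=F, B8=F, B9=T, B9=F
size 1 is not enough: best union over all size-1 subsets is 8/16
size 2 is not enough: best union over all size-2 subsets is 14/16
inputs {1, 2, 5} (size 3) cover everything; no size-3 subset with a lexicographically smaller index list covers all 16
Answer: 1, 2, 5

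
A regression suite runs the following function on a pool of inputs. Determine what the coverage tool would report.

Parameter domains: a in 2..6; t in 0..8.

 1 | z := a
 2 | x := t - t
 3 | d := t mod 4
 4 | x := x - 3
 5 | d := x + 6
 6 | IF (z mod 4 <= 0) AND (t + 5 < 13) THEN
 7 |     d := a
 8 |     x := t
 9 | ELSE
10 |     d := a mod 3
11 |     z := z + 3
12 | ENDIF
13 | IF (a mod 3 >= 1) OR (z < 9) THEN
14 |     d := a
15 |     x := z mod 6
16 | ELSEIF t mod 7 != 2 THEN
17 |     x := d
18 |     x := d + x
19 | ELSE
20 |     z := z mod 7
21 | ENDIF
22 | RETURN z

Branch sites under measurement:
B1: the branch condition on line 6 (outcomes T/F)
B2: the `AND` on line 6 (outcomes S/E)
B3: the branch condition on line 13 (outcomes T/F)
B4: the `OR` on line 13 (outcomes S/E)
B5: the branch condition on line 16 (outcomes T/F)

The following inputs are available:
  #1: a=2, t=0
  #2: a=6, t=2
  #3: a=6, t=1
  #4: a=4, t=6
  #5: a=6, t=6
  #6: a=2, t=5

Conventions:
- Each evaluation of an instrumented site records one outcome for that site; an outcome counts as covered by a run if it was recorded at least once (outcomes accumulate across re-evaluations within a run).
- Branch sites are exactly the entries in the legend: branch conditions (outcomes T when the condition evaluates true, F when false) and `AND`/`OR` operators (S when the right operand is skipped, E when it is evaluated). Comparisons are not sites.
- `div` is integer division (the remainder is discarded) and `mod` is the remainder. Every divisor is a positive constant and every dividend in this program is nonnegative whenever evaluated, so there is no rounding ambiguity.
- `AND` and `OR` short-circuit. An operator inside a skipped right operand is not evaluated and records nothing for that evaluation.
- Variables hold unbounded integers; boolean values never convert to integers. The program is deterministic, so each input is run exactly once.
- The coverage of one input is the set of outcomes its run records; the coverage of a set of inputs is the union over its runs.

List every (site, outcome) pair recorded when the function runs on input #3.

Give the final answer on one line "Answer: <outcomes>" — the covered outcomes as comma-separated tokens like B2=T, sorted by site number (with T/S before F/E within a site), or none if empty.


Running input #3 (a=6, t=1), event by event:
  B2->S, B1->F, B4->E, B3->F, B5->T
distinct outcomes covered: B1=F, B2=S, B3=F, B4=E, B5=T
Answer: B1=F, B2=S, B3=F, B4=E, B5=T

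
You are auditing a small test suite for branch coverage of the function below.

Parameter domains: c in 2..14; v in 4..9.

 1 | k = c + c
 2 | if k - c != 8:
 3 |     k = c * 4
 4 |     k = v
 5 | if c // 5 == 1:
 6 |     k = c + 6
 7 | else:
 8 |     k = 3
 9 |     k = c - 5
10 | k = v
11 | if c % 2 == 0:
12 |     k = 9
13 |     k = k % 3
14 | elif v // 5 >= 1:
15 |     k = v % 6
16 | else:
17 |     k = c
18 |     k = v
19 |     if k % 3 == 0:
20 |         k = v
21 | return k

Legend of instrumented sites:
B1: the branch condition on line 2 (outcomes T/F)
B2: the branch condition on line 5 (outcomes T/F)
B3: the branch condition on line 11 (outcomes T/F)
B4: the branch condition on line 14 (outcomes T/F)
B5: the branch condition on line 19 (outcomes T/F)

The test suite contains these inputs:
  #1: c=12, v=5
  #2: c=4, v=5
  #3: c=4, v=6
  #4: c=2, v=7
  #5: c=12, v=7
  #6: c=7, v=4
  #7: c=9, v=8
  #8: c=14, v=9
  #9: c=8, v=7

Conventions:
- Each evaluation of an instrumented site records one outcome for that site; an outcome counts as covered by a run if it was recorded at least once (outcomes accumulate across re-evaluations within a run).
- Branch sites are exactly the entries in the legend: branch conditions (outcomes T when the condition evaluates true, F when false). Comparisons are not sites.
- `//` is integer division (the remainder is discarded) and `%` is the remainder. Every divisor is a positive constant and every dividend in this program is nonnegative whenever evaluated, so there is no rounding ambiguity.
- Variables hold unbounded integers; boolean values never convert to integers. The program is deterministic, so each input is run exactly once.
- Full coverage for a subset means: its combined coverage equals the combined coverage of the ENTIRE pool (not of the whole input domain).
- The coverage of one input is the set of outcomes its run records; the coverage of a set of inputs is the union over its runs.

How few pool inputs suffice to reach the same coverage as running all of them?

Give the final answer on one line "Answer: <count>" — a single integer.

run #1 (c=12, v=5) runs B1->T, B2->F, B3->T; records B1=T, B2=F, B3=T
run #2 (c=4, v=5) runs B1->T, B2->F, B3->T; records B1=T, B2=F, B3=T
run #3 (c=4, v=6) runs B1->T, B2->F, B3->T; records B1=T, B2=F, B3=T
run #4 (c=2, v=7) runs B1->T, B2->F, B3->T; records B1=T, B2=F, B3=T
run #5 (c=12, v=7) runs B1->T, B2->F, B3->T; records B1=T, B2=F, B3=T
run #6 (c=7, v=4) runs B1->T, B2->T, B3->F, B4->F, B5->F; records B1=T, B2=T, B3=F, B4=F, B5=F
run #7 (c=9, v=8) runs B1->T, B2->T, B3->F, B4->T; records B1=T, B2=T, B3=F, B4=T
run #8 (c=14, v=9) runs B1->T, B2->F, B3->T; records B1=T, B2=F, B3=T
run #9 (c=8, v=7) runs B1->F, B2->T, B3->T; records B1=F, B2=T, B3=T
the full pool covers 9 outcomes: B1=T, B1=F, B2=T, B2=F, B3=T, B3=F, B4=T, B4=F, B5=F
checked all size-1 subsets: none covers 9 outcomes (max 5/9)
checked all size-2 subsets: none covers 9 outcomes (max 7/9)
checked all size-3 subsets: none covers 9 outcomes (max 8/9)
the canonical winner is {1, 6, 7, 9}: size 4, full 9-outcome coverage, earliest index list among size-4 covers

Answer: 4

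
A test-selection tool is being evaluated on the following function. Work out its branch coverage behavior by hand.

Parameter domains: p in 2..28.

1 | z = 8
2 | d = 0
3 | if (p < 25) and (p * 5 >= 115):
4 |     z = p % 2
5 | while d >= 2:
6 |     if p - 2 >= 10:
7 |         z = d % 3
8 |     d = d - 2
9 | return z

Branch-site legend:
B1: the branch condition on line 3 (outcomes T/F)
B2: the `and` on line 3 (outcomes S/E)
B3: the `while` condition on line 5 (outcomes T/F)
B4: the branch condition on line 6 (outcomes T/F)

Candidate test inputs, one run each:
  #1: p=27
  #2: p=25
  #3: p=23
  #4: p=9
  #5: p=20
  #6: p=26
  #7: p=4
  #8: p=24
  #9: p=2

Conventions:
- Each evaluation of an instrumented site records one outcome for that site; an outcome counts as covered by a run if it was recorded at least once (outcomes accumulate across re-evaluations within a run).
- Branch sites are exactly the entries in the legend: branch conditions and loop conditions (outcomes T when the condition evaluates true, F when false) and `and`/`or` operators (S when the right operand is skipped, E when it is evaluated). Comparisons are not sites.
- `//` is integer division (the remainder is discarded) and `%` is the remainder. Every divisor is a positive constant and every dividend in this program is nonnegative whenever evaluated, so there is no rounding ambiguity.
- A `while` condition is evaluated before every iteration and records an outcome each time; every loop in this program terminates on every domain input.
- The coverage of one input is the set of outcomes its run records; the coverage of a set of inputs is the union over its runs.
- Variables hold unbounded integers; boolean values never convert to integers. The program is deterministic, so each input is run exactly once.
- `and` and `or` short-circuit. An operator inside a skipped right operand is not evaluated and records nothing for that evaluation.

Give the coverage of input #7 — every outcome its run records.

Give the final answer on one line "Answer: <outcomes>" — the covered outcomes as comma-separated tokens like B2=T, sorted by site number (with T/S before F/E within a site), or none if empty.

Tracing the run of input #7 (p=4):
  B2->E, B1->F, B3->F
deduplicating events, the covered set is: B1=F, B2=E, B3=F

Answer: B1=F, B2=E, B3=F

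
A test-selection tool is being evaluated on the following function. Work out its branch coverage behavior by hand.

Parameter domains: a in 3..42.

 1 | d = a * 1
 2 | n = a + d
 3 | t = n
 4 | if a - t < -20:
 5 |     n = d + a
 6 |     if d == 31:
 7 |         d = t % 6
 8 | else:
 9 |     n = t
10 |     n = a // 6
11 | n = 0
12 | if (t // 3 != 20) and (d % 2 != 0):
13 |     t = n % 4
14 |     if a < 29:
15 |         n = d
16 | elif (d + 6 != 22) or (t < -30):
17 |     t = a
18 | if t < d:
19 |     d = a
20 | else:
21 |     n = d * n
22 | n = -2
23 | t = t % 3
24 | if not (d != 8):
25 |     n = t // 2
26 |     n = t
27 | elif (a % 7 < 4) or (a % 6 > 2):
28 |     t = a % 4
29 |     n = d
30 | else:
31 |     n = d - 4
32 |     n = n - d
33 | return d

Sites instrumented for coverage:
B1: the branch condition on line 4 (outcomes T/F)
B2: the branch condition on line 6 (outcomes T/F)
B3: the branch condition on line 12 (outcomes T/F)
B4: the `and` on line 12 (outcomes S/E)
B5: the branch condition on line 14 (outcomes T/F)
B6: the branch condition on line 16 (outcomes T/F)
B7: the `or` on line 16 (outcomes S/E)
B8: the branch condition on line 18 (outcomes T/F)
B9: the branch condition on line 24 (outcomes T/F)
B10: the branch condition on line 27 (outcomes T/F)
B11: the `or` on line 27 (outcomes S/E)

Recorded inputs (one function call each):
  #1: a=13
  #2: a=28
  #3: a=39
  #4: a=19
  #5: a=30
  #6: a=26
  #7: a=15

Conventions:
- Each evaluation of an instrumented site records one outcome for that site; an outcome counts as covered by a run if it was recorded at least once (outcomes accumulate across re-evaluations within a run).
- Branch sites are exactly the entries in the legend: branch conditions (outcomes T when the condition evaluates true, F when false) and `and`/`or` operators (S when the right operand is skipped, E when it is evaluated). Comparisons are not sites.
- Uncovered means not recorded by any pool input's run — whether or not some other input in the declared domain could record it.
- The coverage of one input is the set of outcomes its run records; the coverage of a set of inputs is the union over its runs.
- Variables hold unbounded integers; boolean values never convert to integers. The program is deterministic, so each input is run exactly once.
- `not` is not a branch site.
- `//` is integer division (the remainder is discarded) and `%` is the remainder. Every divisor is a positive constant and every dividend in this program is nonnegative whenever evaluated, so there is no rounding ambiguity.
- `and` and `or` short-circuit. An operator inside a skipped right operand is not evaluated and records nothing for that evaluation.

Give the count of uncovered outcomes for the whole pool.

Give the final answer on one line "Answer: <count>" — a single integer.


test 1 (a=13) hits B1=F, B3=T, B4=E, B5=T, B8=T, B9=F, B10=F, B11=E
test 2 (a=28) hits B1=T, B2=F, B3=F, B4=E, B6=T, B7=S, B8=F, B9=F, B10=T, B11=S
test 3 (a=39) hits B1=T, B2=F, B3=T, B4=E, B5=F, B8=T, B9=F, B10=T, B11=E
test 4 (a=19) hits B1=F, B3=T, B4=E, B5=T, B8=T, B9=F, B10=F, B11=E
test 5 (a=30) hits B1=T, B2=F, B3=F, B4=S, B6=T, B7=S, B8=F, B9=F, B10=T, B11=S
test 6 (a=26) hits B1=T, B2=F, B3=F, B4=E, B6=T, B7=S, B8=F, B9=F, B10=F, B11=E
test 7 (a=15) hits B1=F, B3=T, B4=E, B5=T, B8=T, B9=F, B10=T, B11=S
union over the pool: B1=T, B1=F, B2=F, B3=T, B3=F, B4=S, B4=E, B5=T, B5=F, B6=T, B7=S, B8=T, B8=F, B9=F, B10=T, B10=F, B11=S, B11=E
uncovered (4 of 22): B2=T, B6=F, B7=E, B9=T
Answer: 4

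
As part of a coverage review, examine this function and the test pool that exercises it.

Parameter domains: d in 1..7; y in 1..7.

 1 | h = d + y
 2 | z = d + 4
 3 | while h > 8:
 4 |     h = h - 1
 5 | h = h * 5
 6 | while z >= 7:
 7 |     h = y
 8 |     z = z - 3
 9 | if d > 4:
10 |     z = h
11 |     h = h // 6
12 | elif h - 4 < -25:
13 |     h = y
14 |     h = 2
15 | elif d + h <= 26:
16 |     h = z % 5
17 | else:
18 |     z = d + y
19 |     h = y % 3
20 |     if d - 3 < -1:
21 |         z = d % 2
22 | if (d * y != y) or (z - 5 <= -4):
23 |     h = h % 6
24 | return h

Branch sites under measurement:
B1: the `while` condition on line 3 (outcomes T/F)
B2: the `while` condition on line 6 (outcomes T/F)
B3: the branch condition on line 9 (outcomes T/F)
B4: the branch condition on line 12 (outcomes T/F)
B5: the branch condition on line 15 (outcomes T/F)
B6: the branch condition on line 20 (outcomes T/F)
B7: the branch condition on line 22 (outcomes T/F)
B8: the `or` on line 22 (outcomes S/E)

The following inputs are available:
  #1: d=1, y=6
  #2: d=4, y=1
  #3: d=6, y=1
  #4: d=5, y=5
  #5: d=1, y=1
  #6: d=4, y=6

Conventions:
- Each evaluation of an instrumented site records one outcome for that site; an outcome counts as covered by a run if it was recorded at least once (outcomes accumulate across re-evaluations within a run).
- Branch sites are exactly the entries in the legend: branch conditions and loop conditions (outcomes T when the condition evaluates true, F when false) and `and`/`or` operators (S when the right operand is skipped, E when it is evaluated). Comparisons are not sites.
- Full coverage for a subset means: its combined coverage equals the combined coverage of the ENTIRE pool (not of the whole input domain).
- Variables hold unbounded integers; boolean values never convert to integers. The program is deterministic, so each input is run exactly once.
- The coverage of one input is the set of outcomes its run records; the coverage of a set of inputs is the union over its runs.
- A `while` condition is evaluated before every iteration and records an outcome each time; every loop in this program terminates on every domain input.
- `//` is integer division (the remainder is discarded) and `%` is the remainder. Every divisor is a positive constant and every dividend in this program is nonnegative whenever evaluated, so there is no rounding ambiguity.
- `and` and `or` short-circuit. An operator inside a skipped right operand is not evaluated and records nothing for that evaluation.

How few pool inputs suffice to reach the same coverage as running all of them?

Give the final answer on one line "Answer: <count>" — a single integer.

input #1 (d=1, y=6): events B1->F, B2->F, B3->F, B4->F, B5->F, B6->T, B8->E, B7->T; covers B1=F, B2=F, B3=F, B4=F, B5=F, B6=T, B7=T, B8=E
input #2 (d=4, y=1): events B1->F, B2->T, B2->F, B3->F, B4->F, B5->T, B8->S, B7->T; covers B1=F, B2=T, B2=F, B3=F, B4=F, B5=T, B7=T, B8=S
input #3 (d=6, y=1): events B1->F, B2->T, B2->T, B2->F, B3->T, B8->S, B7->T; covers B1=F, B2=T, B2=F, B3=T, B7=T, B8=S
input #4 (d=5, y=5): events B1->T, B1->T, B1->F, B2->T, B2->F, B3->T, B8->S, B7->T; covers B1=T, B1=F, B2=T, B2=F, B3=T, B7=T, B8=S
input #5 (d=1, y=1): events B1->F, B2->F, B3->F, B4->F, B5->T, B8->E, B7->F; covers B1=F, B2=F, B3=F, B4=F, B5=T, B7=F, B8=E
input #6 (d=4, y=6): events B1->T, B1->T, B1->F, B2->T, B2->F, B3->F, B4->F, B5->T, B8->S, B7->T; covers B1=T, B1=F, B2=T, B2=F, B3=F, B4=F, B5=T, B7=T, B8=S
union over all inputs: B1=T, B1=F, B2=T, B2=F, B3=T, B3=F, B4=F, B5=T, B5=F, B6=T, B7=T, B7=F, B8=S, B8=E (14 outcomes)
every size-1 subset falls short of the 14 outcomes (best: 9/14)
every size-2 subset falls short of the 14 outcomes (best: 12/14)
inputs {1, 4, 5} (size 3) cover everything; no size-3 subset with a lexicographically smaller index list covers all 14

Answer: 3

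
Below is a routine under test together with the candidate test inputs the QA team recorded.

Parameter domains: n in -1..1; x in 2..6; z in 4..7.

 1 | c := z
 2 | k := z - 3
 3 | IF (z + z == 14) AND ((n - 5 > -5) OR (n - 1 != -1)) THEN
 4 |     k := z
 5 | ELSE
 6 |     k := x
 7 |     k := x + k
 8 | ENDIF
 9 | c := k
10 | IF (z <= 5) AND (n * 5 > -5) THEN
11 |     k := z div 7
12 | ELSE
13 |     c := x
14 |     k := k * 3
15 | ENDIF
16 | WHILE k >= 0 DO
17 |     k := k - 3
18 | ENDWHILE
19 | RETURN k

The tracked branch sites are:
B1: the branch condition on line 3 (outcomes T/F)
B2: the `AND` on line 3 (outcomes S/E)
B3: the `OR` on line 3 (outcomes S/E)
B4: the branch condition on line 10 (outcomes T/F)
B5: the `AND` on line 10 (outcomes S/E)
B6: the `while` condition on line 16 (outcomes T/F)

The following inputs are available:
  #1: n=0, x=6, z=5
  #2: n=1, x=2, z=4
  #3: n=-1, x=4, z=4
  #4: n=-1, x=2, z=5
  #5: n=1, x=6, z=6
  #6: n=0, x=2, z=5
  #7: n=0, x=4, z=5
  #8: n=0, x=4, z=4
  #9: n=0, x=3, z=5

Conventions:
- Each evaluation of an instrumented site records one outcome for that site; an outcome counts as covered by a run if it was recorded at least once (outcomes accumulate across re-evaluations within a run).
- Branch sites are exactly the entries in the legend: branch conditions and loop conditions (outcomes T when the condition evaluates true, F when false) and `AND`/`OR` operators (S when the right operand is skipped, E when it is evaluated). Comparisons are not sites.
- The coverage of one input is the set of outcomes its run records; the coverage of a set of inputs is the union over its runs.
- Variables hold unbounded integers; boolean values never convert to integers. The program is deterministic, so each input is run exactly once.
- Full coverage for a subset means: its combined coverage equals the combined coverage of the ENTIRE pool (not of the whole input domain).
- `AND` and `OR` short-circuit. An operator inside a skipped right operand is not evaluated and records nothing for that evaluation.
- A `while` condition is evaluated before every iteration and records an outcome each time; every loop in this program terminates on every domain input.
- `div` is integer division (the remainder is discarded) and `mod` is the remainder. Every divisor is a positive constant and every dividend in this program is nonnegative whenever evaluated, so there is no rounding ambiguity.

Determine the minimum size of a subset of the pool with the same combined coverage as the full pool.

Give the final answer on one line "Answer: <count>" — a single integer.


run #1 (n=0, x=6, z=5) records B1=F, B2=S, B4=T, B5=E, B6=T, B6=F
run #2 (n=1, x=2, z=4) records B1=F, B2=S, B4=T, B5=E, B6=T, B6=F
run #3 (n=-1, x=4, z=4) records B1=F, B2=S, B4=F, B5=E, B6=T, B6=F
run #4 (n=-1, x=2, z=5) records B1=F, B2=S, B4=F, B5=E, B6=T, B6=F
run #5 (n=1, x=6, z=6) records B1=F, B2=S, B4=F, B5=S, B6=T, B6=F
run #6 (n=0, x=2, z=5) records B1=F, B2=S, B4=T, B5=E, B6=T, B6=F
run #7 (n=0, x=4, z=5) records B1=F, B2=S, B4=T, B5=E, B6=T, B6=F
run #8 (n=0, x=4, z=4) records B1=F, B2=S, B4=T, B5=E, B6=T, B6=F
run #9 (n=0, x=3, z=5) records B1=F, B2=S, B4=T, B5=E, B6=T, B6=F
the full pool covers 8 outcomes: B1=F, B2=S, B4=T, B4=F, B5=S, B5=E, B6=T, B6=F
checked all size-1 subsets: none covers 8 outcomes (max 6/8)
size 2: inputs {1, 5} cover all 8 outcomes, and no lexicographically smaller subset of this size does
Answer: 2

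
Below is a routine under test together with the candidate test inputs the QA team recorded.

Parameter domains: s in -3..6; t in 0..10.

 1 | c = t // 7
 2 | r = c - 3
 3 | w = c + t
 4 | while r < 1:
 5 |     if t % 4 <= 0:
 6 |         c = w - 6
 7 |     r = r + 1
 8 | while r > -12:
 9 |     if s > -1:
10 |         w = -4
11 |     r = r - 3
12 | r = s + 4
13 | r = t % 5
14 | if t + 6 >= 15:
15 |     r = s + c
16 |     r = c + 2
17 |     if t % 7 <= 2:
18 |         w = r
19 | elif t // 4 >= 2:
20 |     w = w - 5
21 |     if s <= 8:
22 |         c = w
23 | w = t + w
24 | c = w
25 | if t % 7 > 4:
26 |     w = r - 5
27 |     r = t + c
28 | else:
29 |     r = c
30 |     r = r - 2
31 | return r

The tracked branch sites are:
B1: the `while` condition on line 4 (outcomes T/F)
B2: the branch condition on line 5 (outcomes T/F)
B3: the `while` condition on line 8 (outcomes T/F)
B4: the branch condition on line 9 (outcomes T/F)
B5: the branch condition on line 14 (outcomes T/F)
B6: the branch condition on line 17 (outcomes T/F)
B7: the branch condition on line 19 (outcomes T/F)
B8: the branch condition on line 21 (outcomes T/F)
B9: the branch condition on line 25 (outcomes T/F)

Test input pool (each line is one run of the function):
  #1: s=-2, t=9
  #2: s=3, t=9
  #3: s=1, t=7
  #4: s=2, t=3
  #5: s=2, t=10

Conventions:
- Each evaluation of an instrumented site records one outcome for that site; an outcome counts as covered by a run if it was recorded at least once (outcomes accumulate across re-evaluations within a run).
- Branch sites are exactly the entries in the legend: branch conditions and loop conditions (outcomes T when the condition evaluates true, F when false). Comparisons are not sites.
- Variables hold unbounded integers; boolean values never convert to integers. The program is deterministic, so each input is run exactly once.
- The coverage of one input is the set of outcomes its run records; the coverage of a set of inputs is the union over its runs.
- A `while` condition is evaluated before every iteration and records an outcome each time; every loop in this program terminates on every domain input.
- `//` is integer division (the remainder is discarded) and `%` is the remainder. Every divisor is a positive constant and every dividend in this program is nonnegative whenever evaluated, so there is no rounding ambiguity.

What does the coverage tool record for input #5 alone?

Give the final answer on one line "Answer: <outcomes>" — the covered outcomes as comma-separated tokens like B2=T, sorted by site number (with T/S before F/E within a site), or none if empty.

Running input #5 (s=2, t=10), event by event:
  B1->T, B2->F, B1->T, B2->F, B1->T, B2->F, B1->F, B3->T, B4->T, B3->T
  B4->T, B3->T, B4->T, B3->T, B4->T, B3->T, B4->T, B3->F, B5->T, B6->F
  B9->F
collecting distinct outcomes: B1=T, B1=F, B2=F, B3=T, B3=F, B4=T, B5=T, B6=F, B9=F

Answer: B1=T, B1=F, B2=F, B3=T, B3=F, B4=T, B5=T, B6=F, B9=F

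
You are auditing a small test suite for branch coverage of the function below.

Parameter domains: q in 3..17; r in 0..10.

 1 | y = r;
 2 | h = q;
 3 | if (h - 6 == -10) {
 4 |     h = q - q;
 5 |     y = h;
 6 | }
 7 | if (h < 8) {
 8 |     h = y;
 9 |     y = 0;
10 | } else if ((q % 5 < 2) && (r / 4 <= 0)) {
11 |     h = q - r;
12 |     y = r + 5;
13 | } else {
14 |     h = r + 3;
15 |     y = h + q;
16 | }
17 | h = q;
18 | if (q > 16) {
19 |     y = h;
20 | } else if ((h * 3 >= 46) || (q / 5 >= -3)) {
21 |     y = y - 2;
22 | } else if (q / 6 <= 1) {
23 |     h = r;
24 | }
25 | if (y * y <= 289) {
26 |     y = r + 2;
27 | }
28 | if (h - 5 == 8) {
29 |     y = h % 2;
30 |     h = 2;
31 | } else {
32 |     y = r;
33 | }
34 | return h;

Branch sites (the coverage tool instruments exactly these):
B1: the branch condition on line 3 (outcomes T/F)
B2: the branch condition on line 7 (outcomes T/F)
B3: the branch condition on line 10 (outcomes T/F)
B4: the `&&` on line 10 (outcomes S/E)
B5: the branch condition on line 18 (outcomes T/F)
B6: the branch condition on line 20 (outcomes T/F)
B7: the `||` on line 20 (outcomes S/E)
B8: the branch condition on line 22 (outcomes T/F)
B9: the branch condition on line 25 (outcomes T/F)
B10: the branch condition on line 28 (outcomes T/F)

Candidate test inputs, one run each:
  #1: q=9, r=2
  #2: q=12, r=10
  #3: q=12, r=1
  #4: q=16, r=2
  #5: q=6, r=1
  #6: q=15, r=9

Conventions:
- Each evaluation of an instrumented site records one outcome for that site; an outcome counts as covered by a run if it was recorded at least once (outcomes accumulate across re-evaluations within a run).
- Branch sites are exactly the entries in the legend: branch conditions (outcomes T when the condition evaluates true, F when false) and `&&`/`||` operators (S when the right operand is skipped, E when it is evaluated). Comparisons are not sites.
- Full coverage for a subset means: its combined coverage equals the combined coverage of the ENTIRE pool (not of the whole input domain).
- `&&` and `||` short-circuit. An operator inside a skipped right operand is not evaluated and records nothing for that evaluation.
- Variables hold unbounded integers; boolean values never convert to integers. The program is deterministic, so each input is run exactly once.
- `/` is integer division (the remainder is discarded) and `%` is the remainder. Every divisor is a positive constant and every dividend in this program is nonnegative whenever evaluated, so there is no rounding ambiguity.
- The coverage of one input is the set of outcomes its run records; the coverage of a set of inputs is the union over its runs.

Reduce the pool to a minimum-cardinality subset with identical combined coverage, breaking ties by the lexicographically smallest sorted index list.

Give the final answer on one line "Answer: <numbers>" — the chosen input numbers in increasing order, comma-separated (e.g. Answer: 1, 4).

run #1 (q=9, r=2) records B1=F, B2=F, B3=F, B4=S, B5=F, B6=T, B7=E, B9=T, B10=F
run #2 (q=12, r=10) records B1=F, B2=F, B3=F, B4=S, B5=F, B6=T, B7=E, B9=F, B10=F
run #3 (q=12, r=1) records B1=F, B2=F, B3=F, B4=S, B5=F, B6=T, B7=E, B9=T, B10=F
run #4 (q=16, r=2) records B1=F, B2=F, B3=T, B4=E, B5=F, B6=T, B7=S, B9=T, B10=F
run #5 (q=6, r=1) records B1=F, B2=T, B5=F, B6=T, B7=E, B9=T, B10=F
run #6 (q=15, r=9) records B1=F, B2=F, B3=F, B4=E, B5=F, B6=T, B7=E, B9=F, B10=F
union over all inputs: B1=F, B2=T, B2=F, B3=T, B3=F, B4=S, B4=E, B5=F, B6=T, B7=S, B7=E, B9=T, B9=F, B10=F (14 outcomes)
no size-1 subset reaches all 14 outcomes (best union: 9/14)
no size-2 subset reaches all 14 outcomes (best union: 13/14)
at size 3, {2, 4, 5} reaches all 14 outcomes; every lexicographically earlier size-3 subset fails

Answer: 2, 4, 5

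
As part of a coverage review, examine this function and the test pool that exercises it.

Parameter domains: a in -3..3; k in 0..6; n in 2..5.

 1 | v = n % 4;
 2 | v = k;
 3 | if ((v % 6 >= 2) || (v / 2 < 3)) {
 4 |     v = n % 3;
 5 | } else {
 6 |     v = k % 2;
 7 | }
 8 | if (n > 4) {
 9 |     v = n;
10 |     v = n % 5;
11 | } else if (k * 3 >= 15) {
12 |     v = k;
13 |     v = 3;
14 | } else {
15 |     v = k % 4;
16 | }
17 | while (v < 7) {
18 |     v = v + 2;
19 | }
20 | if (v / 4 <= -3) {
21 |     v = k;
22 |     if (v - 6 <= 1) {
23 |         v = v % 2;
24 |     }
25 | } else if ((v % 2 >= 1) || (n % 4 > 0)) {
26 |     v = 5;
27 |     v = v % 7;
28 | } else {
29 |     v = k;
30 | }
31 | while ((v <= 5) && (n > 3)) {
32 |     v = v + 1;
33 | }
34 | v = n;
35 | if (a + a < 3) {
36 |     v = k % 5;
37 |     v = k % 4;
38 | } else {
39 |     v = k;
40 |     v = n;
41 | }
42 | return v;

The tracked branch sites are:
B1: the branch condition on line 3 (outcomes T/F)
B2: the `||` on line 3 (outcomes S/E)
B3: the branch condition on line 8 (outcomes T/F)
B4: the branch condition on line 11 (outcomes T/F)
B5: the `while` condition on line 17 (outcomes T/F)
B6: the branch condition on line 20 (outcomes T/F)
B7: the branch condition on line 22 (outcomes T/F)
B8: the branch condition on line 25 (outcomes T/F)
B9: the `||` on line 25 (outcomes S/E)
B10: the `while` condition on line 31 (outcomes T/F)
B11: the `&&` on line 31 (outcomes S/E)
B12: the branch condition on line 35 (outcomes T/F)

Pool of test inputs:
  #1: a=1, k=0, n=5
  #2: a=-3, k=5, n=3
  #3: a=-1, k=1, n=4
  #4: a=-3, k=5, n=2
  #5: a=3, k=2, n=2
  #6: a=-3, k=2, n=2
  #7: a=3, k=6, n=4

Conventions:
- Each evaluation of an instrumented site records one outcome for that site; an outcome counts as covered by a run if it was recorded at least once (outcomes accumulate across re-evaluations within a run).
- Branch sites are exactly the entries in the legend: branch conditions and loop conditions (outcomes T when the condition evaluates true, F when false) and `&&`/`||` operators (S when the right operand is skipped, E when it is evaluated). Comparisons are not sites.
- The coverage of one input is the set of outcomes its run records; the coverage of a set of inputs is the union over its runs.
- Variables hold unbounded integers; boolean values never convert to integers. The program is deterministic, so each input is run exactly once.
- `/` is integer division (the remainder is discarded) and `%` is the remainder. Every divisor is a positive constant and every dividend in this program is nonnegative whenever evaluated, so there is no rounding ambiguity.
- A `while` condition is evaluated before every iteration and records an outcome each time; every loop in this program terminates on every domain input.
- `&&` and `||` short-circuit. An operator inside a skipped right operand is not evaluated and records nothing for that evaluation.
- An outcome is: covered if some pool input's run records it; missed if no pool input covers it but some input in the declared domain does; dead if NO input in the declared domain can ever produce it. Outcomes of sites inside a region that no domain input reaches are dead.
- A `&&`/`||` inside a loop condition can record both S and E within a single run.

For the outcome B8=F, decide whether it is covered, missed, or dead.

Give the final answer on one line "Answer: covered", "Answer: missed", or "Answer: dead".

no pool input records B8=F
but domain input (a=-3, k=0, n=4) does record it -> reachable, so missed

Answer: missed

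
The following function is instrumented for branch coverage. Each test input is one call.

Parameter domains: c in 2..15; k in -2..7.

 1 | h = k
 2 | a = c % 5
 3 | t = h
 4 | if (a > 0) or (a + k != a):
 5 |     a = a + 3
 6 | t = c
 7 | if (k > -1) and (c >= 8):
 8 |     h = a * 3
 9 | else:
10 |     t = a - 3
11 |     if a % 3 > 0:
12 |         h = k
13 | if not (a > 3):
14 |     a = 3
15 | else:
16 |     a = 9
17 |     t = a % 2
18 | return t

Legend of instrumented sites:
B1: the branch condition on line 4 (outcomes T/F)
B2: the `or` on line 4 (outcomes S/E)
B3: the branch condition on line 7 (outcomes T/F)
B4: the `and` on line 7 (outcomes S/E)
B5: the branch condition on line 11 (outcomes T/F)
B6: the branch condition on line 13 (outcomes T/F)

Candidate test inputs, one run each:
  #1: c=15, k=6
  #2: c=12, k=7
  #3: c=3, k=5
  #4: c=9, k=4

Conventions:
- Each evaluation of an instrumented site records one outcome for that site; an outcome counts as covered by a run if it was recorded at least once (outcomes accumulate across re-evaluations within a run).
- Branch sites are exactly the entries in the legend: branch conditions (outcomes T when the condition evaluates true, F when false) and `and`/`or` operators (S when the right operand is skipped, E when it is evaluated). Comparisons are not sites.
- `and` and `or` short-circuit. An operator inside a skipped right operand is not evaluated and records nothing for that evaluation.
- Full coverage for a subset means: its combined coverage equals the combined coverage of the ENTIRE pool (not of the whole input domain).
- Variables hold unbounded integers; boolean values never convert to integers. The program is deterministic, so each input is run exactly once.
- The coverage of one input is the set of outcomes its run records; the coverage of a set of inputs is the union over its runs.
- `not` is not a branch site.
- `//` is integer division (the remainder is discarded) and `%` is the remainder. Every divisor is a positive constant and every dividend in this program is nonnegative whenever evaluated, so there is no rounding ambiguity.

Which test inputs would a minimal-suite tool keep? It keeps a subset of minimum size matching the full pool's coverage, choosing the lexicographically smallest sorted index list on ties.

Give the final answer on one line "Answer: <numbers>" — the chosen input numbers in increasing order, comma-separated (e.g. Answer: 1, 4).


test 1 (c=15, k=6) hits B1=T, B2=E, B3=T, B4=E, B6=T
test 2 (c=12, k=7) hits B1=T, B2=S, B3=T, B4=E, B6=F
test 3 (c=3, k=5) hits B1=T, B2=S, B3=F, B4=E, B5=F, B6=F
test 4 (c=9, k=4) hits B1=T, B2=S, B3=T, B4=E, B6=F
union over all inputs: B1=T, B2=S, B2=E, B3=T, B3=F, B4=E, B5=F, B6=T, B6=F (9 outcomes)
checked all size-1 subsets: none covers 9 outcomes (max 6/9)
size 2: inputs {1, 3} cover all 9 outcomes, and no lexicographically smaller subset of this size does
Answer: 1, 3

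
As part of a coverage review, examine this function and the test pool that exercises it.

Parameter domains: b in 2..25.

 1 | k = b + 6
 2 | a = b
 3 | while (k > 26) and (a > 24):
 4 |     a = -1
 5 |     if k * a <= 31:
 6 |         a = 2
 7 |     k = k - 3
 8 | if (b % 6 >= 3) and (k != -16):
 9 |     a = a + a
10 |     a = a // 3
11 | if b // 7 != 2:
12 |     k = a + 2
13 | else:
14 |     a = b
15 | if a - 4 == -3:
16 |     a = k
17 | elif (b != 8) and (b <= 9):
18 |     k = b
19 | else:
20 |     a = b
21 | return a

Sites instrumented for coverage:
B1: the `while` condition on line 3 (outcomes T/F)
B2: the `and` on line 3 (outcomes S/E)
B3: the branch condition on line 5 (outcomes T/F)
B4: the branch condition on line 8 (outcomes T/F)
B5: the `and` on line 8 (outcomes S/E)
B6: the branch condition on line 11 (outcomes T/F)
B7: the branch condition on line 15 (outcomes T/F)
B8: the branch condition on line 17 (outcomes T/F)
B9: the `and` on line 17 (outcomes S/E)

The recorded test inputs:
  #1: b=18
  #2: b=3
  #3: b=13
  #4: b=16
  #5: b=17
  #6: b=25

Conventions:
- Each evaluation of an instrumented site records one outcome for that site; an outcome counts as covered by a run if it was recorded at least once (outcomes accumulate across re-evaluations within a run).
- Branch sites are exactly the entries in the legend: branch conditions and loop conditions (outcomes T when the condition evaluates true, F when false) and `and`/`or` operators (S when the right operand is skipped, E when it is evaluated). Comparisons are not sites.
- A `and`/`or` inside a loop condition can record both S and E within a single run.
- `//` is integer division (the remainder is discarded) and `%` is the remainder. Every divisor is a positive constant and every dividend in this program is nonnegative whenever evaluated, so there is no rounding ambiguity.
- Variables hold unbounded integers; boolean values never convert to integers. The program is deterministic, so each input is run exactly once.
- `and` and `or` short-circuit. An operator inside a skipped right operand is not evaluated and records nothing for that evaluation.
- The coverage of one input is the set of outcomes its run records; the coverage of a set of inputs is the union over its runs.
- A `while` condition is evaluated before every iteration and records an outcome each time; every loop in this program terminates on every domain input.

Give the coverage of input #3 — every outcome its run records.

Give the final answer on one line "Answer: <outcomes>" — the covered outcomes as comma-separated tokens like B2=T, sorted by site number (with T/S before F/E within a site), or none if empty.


Running input #3 (b=13), event by event:
  B2->S, B1->F, B5->S, B4->F, B6->T, B7->F, B9->E, B8->F
as a set, this run covers: B1=F, B2=S, B4=F, B5=S, B6=T, B7=F, B8=F, B9=E
Answer: B1=F, B2=S, B4=F, B5=S, B6=T, B7=F, B8=F, B9=E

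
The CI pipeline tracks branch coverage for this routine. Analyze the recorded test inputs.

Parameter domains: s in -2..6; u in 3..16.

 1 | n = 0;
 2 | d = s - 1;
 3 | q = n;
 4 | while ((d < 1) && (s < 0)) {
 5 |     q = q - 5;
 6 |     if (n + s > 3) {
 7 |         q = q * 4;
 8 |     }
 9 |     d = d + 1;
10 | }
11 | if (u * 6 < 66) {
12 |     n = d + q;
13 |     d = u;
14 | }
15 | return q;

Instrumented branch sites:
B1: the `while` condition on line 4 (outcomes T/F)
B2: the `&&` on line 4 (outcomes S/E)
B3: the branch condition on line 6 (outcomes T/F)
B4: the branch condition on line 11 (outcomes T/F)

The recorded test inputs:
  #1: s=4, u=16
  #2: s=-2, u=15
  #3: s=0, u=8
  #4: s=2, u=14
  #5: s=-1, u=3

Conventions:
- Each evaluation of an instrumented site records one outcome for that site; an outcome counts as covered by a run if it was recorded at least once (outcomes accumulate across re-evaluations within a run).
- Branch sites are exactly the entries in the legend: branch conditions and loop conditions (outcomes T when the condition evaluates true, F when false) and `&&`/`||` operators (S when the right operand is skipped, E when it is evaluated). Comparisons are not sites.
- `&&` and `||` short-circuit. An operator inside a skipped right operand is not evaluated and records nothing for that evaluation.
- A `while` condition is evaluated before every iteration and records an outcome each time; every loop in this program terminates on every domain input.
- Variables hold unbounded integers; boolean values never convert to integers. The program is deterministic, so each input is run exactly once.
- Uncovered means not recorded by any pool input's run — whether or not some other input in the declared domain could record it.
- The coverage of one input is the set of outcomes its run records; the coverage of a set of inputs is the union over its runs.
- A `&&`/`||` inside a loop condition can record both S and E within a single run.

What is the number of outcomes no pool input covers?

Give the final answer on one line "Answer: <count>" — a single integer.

input #1 (s=4, u=16): events B2->S, B1->F, B4->F; covers B1=F, B2=S, B4=F
input #2 (s=-2, u=15): events B2->E, B1->T, B3->F, B2->E, B1->T, B3->F, B2->E, B1->T, B3->F, B2->E, B1->T, B3->F, B2->S, B1->F, ...; covers B1=T, B1=F, B2=S, B2=E, B3=F, B4=F
input #3 (s=0, u=8): events B2->E, B1->F, B4->T; covers B1=F, B2=E, B4=T
input #4 (s=2, u=14): events B2->S, B1->F, B4->F; covers B1=F, B2=S, B4=F
input #5 (s=-1, u=3): events B2->E, B1->T, B3->F, B2->E, B1->T, B3->F, B2->E, B1->T, B3->F, B2->S, B1->F, B4->T; covers B1=T, B1=F, B2=S, B2=E, B3=F, B4=T
union over the pool: B1=T, B1=F, B2=S, B2=E, B3=F, B4=T, B4=F
uncovered (1 of 8): B3=T

Answer: 1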